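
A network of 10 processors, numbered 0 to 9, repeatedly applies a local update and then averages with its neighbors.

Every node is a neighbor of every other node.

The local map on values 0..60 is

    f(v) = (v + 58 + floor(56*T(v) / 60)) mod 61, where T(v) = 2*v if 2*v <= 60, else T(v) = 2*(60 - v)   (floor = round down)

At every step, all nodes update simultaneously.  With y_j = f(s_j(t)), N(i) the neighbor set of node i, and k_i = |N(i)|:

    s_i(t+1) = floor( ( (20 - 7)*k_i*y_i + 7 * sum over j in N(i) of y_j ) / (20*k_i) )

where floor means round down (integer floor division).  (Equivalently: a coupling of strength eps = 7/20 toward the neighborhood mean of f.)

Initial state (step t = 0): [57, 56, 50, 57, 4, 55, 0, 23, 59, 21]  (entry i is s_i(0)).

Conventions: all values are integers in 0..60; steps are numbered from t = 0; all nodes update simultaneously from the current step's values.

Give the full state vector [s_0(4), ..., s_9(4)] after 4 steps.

Answer: [12, 12, 43, 12, 39, 46, 12, 46, 16, 16]

Derivation:
t=0: [57, 56, 50, 57, 4, 55, 0, 23, 59, 21]
t=1: [50, 50, 16, 50, 19, 14, 49, 14, 48, 48]
t=2: [10, 10, 33, 10, 38, 30, 10, 30, 11, 11]
t=3: [24, 24, 20, 24, 18, 22, 24, 22, 26, 26]
t=4: [12, 12, 43, 12, 39, 46, 12, 46, 16, 16]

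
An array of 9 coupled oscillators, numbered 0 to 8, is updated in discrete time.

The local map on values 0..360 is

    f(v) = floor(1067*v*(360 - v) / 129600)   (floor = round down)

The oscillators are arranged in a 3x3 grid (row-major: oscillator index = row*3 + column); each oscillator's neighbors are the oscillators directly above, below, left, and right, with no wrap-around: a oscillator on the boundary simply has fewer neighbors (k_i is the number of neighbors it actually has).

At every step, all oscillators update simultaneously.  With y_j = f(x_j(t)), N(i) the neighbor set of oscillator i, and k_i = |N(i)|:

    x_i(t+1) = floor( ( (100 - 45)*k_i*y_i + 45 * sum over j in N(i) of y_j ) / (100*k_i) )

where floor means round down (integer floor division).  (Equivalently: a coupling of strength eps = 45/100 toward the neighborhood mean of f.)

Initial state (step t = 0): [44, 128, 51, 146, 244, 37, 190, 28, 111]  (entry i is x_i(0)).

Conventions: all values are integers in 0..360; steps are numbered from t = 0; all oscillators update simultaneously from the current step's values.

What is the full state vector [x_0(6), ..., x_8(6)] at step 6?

Simulating step by step:
t=0: [44, 128, 51, 146, 244, 37, 190, 28, 111]
t=1: [175, 205, 147, 233, 204, 142, 220, 150, 164]
t=2: [259, 261, 257, 250, 258, 257, 252, 259, 260]
t=3: [216, 213, 215, 222, 216, 216, 222, 216, 214]
t=4: [255, 256, 256, 253, 255, 256, 252, 255, 256]
t=5: [220, 219, 219, 221, 220, 219, 222, 220, 219]
t=6: [253, 253, 254, 252, 253, 253, 252, 253, 253]

Answer: [253, 253, 254, 252, 253, 253, 252, 253, 253]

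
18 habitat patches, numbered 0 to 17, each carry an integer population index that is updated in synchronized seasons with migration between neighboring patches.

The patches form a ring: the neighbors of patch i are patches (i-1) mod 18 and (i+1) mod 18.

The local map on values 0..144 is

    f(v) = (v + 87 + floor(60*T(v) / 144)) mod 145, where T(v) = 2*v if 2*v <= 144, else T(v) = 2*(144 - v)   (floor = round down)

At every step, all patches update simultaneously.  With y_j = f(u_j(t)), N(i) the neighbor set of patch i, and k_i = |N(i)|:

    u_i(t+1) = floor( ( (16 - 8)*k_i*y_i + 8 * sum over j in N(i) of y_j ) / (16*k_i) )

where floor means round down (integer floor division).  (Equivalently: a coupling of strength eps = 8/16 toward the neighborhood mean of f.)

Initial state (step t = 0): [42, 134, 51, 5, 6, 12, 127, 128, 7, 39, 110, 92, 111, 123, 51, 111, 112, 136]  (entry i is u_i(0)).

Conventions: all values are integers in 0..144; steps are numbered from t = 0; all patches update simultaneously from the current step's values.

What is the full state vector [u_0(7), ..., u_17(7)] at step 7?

Answer: [63, 51, 32, 24, 40, 57, 51, 37, 43, 63, 67, 79, 87, 63, 64, 81, 79, 71]

Derivation:
t=0: [42, 134, 51, 5, 6, 12, 127, 128, 7, 39, 110, 92, 111, 123, 51, 111, 112, 136]
t=1: [51, 55, 62, 81, 100, 99, 89, 87, 73, 51, 62, 78, 79, 69, 58, 68, 81, 66]
t=2: [43, 43, 56, 70, 77, 77, 76, 75, 64, 49, 55, 70, 73, 64, 57, 63, 69, 59]
t=3: [27, 26, 44, 64, 73, 74, 74, 70, 55, 40, 46, 64, 69, 59, 52, 57, 60, 47]
t=4: [108, 106, 59, 53, 70, 74, 73, 64, 42, 24, 31, 53, 61, 51, 42, 45, 44, 61]
t=5: [73, 72, 54, 49, 63, 73, 70, 52, 57, 106, 114, 68, 45, 35, 24, 22, 30, 52]
t=6: [64, 65, 46, 40, 54, 68, 62, 47, 52, 71, 76, 59, 30, 41, 98, 131, 112, 72]
t=7: [63, 51, 32, 24, 40, 57, 51, 37, 43, 63, 67, 79, 87, 63, 64, 81, 79, 71]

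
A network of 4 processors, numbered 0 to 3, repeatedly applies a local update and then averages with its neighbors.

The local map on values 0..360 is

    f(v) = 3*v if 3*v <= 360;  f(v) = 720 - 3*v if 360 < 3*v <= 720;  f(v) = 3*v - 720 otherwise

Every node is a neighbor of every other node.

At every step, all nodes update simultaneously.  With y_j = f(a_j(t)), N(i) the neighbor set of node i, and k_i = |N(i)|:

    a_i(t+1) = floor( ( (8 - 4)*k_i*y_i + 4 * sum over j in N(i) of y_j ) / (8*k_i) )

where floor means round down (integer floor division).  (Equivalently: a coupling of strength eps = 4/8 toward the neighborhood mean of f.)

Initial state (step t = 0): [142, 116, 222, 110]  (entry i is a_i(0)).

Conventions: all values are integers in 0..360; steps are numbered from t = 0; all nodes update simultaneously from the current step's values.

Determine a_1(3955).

Simulating step by step:
t=0: [142, 116, 222, 110]
t=1: [269, 287, 189, 281]
t=2: [113, 131, 135, 125]
t=3: [334, 330, 326, 336]
t=4: [277, 273, 269, 279]
t=5: [106, 102, 98, 108]
t=6: [313, 309, 305, 315]
t=7: [214, 210, 206, 216]
t=8: [83, 87, 91, 81]
t=9: [254, 258, 262, 252]
t=10: [47, 51, 55, 45]
t=11: [146, 150, 154, 144]
t=12: [277, 273, 269, 279]

Answer: a_1(3955) = 150
Key observation: The state at step 4, [277, 273, 269, 279], reappears at step 12: the system is in a cycle of period 8 from step 4 on.  Therefore the state at step 3955 equals the state at step 4 + ((3955 - 4) mod 8) = 11, which is [146, 150, 154, 144].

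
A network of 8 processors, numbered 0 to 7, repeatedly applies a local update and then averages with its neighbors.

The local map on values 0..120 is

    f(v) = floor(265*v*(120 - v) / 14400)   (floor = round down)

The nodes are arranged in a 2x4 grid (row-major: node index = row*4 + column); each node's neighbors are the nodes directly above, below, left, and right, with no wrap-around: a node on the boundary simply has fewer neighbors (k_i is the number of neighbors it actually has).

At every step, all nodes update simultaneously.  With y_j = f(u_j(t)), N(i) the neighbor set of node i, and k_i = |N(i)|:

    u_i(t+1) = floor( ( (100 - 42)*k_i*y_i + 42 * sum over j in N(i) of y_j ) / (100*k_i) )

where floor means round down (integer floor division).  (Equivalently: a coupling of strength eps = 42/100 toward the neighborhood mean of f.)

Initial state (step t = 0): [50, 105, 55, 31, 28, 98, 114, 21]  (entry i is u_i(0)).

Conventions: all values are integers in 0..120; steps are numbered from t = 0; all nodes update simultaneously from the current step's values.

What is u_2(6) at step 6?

Answer: u_2(6) = 65

Derivation:
t=0: [50, 105, 55, 31, 28, 98, 114, 21]
t=1: [52, 39, 50, 50, 48, 34, 26, 35]
t=2: [63, 59, 60, 61, 61, 53, 49, 54]
t=3: [66, 65, 65, 65, 65, 65, 64, 65]
t=4: [65, 65, 65, 65, 65, 65, 65, 65]
t=5: [65, 65, 65, 65, 65, 65, 65, 65]
t=6: [65, 65, 65, 65, 65, 65, 65, 65]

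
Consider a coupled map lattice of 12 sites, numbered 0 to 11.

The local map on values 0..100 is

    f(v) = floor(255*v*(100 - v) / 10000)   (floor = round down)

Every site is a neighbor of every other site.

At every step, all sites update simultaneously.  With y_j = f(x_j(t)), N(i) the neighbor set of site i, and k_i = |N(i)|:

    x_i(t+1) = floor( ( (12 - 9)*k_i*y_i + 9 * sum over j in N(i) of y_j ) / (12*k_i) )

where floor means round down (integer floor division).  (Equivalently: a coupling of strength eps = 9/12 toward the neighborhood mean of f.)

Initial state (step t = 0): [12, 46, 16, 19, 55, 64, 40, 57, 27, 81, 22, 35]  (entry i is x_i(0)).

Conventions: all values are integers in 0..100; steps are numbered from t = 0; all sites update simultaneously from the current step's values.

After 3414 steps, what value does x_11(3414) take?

Answer: x_11(3414) = 61
Key observation: The state at step 4, [61, 61, 61, 61, 61, 61, 61, 61, 61, 61, 61, 61], reappears at step 6: the system is in a cycle of period 2 from step 4 on.  Therefore the state at step 3414 equals the state at step 4 + ((3414 - 4) mod 2) = 4, which is [61, 61, 61, 61, 61, 61, 61, 61, 61, 61, 61, 61].

Derivation:
t=0: [12, 46, 16, 19, 55, 64, 40, 57, 27, 81, 22, 35]
t=1: [45, 52, 46, 47, 52, 51, 51, 51, 49, 47, 48, 51]
t=2: [63, 63, 63, 63, 63, 63, 63, 63, 63, 63, 63, 63]
t=3: [59, 59, 59, 59, 59, 59, 59, 59, 59, 59, 59, 59]
t=4: [61, 61, 61, 61, 61, 61, 61, 61, 61, 61, 61, 61]
t=5: [60, 60, 60, 60, 60, 60, 60, 60, 60, 60, 60, 60]
t=6: [61, 61, 61, 61, 61, 61, 61, 61, 61, 61, 61, 61]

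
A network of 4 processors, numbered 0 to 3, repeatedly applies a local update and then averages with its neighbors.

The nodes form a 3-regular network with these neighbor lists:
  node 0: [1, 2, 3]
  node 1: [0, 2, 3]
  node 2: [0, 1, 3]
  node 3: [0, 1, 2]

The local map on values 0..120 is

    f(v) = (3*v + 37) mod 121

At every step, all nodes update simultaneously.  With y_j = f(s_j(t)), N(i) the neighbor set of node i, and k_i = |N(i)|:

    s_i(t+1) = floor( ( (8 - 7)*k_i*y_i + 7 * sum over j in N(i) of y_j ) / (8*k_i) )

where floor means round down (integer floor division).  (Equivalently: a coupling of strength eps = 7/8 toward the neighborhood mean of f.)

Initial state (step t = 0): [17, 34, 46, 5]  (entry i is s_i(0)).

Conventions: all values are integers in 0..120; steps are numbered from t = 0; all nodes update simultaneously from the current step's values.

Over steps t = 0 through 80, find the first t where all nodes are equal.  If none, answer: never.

Answer: 6
Key observation: Synchronization is absorbing here: once all nodes are equal they stay equal, and step 6 is the first all-equal step.

Derivation:
t=0: [17, 34, 46, 5]  (not all equal)
t=1: [47, 58, 52, 53]  (not all equal)
t=2: [76, 70, 73, 73]  (not all equal)
t=3: [12, 15, 14, 14]  (not all equal)
t=4: [79, 77, 78, 78]  (not all equal)
t=5: [28, 29, 29, 29]  (not all equal)
t=6: [2, 2, 2, 2]  (all equal)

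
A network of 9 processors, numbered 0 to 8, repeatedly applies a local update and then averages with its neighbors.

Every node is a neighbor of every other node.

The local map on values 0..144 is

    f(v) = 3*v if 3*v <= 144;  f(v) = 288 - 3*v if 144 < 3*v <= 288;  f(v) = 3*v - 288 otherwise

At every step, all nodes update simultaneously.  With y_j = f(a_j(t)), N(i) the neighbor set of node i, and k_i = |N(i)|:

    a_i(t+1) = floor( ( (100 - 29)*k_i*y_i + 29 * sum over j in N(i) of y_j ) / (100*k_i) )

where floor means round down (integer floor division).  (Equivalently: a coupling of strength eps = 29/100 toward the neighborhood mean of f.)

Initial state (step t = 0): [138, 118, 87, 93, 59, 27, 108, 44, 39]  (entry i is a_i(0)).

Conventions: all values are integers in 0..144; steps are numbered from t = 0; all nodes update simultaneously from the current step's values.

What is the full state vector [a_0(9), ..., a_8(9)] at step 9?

Answer: [93, 69, 69, 46, 101, 77, 69, 77, 77]

Derivation:
t=0: [138, 118, 87, 93, 59, 27, 108, 44, 39]
t=1: [110, 70, 43, 31, 100, 80, 49, 114, 104]
t=2: [50, 75, 109, 85, 30, 54, 117, 58, 38]
t=3: [121, 70, 54, 50, 88, 113, 70, 105, 105]
t=4: [73, 75, 107, 115, 38, 56, 75, 40, 40]
t=5: [74, 69, 49, 65, 104, 108, 69, 108, 108]
t=6: [66, 76, 116, 84, 37, 45, 76, 45, 45]
t=7: [90, 70, 70, 54, 104, 120, 70, 120, 120]
t=8: [34, 74, 74, 107, 38, 70, 74, 70, 70]
t=9: [93, 69, 69, 46, 101, 77, 69, 77, 77]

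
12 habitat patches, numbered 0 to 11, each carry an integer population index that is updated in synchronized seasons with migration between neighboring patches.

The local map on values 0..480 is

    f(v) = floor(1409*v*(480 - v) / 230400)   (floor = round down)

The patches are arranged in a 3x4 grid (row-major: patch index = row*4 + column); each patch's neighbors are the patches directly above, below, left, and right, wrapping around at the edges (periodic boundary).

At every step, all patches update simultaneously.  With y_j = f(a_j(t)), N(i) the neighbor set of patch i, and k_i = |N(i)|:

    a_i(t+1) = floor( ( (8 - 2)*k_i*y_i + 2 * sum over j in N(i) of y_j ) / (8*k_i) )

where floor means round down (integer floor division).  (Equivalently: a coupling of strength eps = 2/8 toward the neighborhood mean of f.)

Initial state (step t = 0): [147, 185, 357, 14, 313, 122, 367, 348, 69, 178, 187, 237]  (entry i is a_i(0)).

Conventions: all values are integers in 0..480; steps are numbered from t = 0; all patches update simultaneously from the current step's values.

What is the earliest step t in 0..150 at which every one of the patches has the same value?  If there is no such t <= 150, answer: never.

Simulating step by step:
t=0: [147, 185, 357, 14, 313, 122, 367, 348, 69, 178, 187, 237]  (not all equal)
t=1: [278, 322, 261, 104, 302, 277, 261, 270, 210, 315, 326, 315]  (not all equal)
t=2: [333, 317, 337, 263, 332, 338, 345, 336, 341, 319, 313, 315]  (not all equal)
t=3: [302, 311, 299, 337, 298, 295, 288, 299, 293, 311, 314, 316]  (not all equal)
t=4: [326, 322, 326, 302, 331, 331, 335, 327, 332, 322, 320, 316]  (not all equal)
t=5: [307, 309, 308, 323, 301, 302, 299, 306, 302, 309, 311, 314]  (not all equal)
t=6: [323, 323, 322, 313, 328, 327, 328, 324, 326, 323, 321, 318]  (not all equal)
t=7: [310, 309, 311, 317, 304, 305, 305, 309, 307, 309, 311, 314]  (not all equal)
t=8: [322, 323, 321, 316, 326, 325, 325, 322, 323, 323, 321, 318]  (not all equal)
t=9: [310, 310, 311, 315, 307, 308, 308, 311, 310, 310, 311, 314]  (not all equal)
t=10: [321, 322, 320, 317, 323, 322, 322, 320, 321, 322, 321, 318]  (not all equal)
t=11: [312, 311, 312, 314, 310, 310, 311, 312, 312, 311, 312, 314]  (not all equal)
t=12: [320, 320, 320, 318, 321, 321, 320, 319, 320, 320, 320, 318]  (not all equal)
t=13: [313, 312, 313, 314, 312, 312, 313, 313, 313, 312, 313, 314]  (not all equal)
t=14: [319, 319, 319, 318, 319, 319, 319, 318, 319, 319, 319, 318]  (not all equal)
t=15: [314, 314, 314, 314, 314, 314, 314, 314, 314, 314, 314, 314]  (all equal)

Answer: 15
Key observation: Synchronization is absorbing here: once all patches are equal they stay equal, and step 15 is the first all-equal step.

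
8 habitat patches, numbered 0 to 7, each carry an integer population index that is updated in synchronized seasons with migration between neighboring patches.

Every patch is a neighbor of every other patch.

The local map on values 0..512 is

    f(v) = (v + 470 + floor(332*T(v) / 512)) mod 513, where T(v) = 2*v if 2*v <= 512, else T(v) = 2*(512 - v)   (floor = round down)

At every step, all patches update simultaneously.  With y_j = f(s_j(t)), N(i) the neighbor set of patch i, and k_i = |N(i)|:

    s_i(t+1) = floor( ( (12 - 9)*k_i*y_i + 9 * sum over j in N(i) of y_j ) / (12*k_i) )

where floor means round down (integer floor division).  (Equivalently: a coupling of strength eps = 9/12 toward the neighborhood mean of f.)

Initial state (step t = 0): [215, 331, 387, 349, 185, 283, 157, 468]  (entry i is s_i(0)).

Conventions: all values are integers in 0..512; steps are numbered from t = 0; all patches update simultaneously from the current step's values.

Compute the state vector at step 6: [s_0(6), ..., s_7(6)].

Simulating step by step:
t=0: [215, 331, 387, 349, 185, 283, 157, 468]
t=1: [297, 234, 305, 233, 287, 236, 278, 301]
t=2: [172, 240, 172, 240, 173, 241, 173, 172]
t=3: [402, 425, 402, 425, 403, 425, 403, 402]
t=4: [498, 497, 498, 497, 498, 497, 498, 498]
t=5: [473, 473, 473, 473, 473, 473, 473, 473]
t=6: [480, 480, 480, 480, 480, 480, 480, 480]

Answer: [480, 480, 480, 480, 480, 480, 480, 480]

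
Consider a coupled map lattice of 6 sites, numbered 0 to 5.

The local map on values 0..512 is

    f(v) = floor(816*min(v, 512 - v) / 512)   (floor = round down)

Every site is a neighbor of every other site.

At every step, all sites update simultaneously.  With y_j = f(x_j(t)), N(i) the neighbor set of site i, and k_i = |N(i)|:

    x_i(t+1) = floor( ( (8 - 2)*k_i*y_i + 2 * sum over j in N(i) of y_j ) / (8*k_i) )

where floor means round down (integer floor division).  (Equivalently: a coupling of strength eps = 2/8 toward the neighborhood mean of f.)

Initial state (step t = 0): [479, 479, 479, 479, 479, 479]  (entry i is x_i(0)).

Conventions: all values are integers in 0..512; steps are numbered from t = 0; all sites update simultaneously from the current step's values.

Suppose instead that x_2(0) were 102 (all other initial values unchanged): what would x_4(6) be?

Simulating step by step:
t=0: [479, 479, 102, 479, 479, 479]
t=1: [57, 57, 134, 57, 57, 57]
t=2: [96, 96, 182, 96, 96, 96]
t=3: [159, 159, 255, 159, 159, 159]
t=4: [260, 260, 367, 260, 260, 260]
t=5: [392, 392, 273, 392, 392, 392]
t=6: [200, 200, 332, 200, 200, 200]

Answer: x_4(6) = 200
Key observation: This trace re-runs the system from the modified initial state.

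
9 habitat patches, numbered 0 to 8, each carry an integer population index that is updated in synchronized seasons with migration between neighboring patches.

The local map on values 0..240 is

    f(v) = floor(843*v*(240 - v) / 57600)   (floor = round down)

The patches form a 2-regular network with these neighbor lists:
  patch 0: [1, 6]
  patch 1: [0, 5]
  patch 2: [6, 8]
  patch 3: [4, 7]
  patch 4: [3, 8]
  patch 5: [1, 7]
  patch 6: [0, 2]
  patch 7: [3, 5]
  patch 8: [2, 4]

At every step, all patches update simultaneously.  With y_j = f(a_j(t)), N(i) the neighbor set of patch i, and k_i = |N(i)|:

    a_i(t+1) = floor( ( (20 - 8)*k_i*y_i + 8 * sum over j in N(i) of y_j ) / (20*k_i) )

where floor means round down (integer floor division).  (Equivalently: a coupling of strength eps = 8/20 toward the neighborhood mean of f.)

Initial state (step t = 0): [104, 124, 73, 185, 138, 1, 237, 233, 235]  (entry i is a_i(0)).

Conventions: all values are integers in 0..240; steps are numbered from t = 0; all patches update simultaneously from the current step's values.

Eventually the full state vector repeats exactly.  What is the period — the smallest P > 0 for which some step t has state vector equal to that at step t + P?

Answer: 4
Key observation: The state at step 11, [138, 187, 107, 149, 113, 207, 109, 194, 107], reappears at step 15 — and no state repeats earlier — so the cycle the system enters has period 4.

Derivation:
t=0: [104, 124, 73, 185, 138, 1, 237, 233, 235]
t=1: [168, 168, 112, 134, 156, 48, 83, 44, 87]
t=2: [179, 168, 202, 187, 194, 141, 191, 143, 196]
t=3: [158, 178, 119, 153, 132, 198, 135, 191, 124]
t=4: [187, 158, 209, 185, 205, 132, 204, 144, 209]
t=5: [146, 184, 96, 150, 111, 203, 112, 192, 96]
t=6: [191, 151, 203, 186, 205, 122, 205, 141, 203]
t=7: [141, 186, 108, 149, 114, 206, 112, 193, 108]
t=8: [193, 148, 208, 187, 207, 116, 207, 139, 208]
t=9: [138, 187, 97, 147, 107, 206, 105, 194, 97]
t=10: [194, 148, 203, 187, 205, 116, 206, 138, 204]
t=11: [138, 187, 107, 149, 113, 207, 109, 194, 107]
t=12: [194, 148, 208, 186, 207, 114, 207, 137, 208]
t=13: [137, 187, 97, 148, 108, 207, 104, 194, 97]
t=14: [194, 148, 203, 187, 205, 114, 206, 137, 204]
t=15: [138, 187, 107, 149, 113, 207, 109, 194, 107]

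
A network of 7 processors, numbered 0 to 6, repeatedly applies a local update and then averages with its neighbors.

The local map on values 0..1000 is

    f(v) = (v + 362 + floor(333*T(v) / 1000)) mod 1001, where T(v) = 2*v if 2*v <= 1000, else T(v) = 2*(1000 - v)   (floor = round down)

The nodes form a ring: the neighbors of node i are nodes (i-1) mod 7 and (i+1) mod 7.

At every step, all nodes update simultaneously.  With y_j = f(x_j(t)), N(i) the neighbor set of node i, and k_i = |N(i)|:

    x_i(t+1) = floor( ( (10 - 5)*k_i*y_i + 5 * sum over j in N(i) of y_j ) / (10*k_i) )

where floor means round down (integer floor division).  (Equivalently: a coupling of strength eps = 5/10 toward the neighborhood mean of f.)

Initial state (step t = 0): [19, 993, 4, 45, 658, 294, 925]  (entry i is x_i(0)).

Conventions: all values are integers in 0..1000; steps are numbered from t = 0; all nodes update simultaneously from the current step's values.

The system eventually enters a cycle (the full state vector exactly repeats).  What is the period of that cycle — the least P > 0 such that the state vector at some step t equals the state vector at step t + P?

Answer: 2
Key observation: The state at step 22, [331, 331, 331, 331, 331, 331, 331], reappears at step 24 — and no state repeats earlier — so the cycle the system enters has period 2.

Derivation:
t=0: [19, 993, 4, 45, 658, 294, 925]
t=1: [369, 369, 382, 371, 444, 570, 478]
t=2: [771, 981, 988, 764, 349, 172, 376]
t=3: [477, 337, 337, 465, 704, 806, 727]
t=4: [375, 731, 726, 363, 238, 280, 247]
t=5: [754, 449, 443, 739, 827, 796, 840]
t=6: [243, 148, 145, 237, 292, 298, 296]
t=7: [748, 646, 642, 740, 827, 854, 833]
t=8: [274, 250, 249, 273, 298, 308, 299]
t=9: [818, 787, 786, 816, 851, 867, 853]
t=10: [300, 291, 291, 299, 309, 313, 309]
t=11: [861, 849, 849, 860, 873, 879, 874]
t=12: [314, 311, 311, 314, 317, 319, 317]
t=13: [885, 881, 881, 885, 889, 891, 889]
t=14: [322, 321, 321, 322, 323, 323, 323]
t=15: [898, 896, 896, 898, 899, 900, 899]
t=16: [326, 326, 326, 326, 326, 327, 326]
t=17: [905, 905, 905, 905, 905, 905, 905]
t=18: [329, 329, 329, 329, 329, 329, 329]
t=19: [910, 910, 910, 910, 910, 910, 910]
t=20: [330, 330, 330, 330, 330, 330, 330]
t=21: [911, 911, 911, 911, 911, 911, 911]
t=22: [331, 331, 331, 331, 331, 331, 331]
t=23: [913, 913, 913, 913, 913, 913, 913]
t=24: [331, 331, 331, 331, 331, 331, 331]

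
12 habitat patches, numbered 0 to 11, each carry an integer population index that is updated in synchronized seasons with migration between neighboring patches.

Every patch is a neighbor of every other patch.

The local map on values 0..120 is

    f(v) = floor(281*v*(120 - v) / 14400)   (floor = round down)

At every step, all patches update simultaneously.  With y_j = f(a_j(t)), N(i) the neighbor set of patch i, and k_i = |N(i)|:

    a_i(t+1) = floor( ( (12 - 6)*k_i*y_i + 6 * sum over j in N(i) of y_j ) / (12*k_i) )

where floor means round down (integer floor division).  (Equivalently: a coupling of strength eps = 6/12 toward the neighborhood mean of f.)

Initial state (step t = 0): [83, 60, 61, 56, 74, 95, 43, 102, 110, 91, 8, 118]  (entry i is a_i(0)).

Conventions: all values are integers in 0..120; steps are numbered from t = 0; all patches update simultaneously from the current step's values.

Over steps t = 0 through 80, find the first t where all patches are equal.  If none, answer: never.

Answer: 3
Key observation: Synchronization is absorbing here: once all patches are equal they stay equal, and step 3 is the first all-equal step.

Derivation:
t=0: [83, 60, 61, 56, 74, 95, 43, 102, 110, 91, 8, 118]  (not all equal)
t=1: [52, 57, 57, 57, 56, 46, 55, 41, 35, 49, 33, 27]  (not all equal)
t=2: [66, 67, 67, 67, 66, 65, 66, 63, 61, 65, 60, 57]  (not all equal)
t=3: [69, 69, 69, 69, 69, 69, 69, 69, 69, 69, 69, 69]  (all equal)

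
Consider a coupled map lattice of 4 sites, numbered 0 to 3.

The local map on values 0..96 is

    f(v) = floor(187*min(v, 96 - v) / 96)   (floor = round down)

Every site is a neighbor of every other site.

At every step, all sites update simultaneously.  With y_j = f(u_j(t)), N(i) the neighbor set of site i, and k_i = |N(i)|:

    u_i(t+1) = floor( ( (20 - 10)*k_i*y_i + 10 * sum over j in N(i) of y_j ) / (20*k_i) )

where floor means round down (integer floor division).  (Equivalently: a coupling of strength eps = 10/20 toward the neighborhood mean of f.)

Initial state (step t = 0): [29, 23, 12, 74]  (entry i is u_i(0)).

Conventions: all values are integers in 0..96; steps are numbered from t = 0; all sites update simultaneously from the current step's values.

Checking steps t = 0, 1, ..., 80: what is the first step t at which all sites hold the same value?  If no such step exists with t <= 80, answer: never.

Simulating step by step:
t=0: [29, 23, 12, 74]  (not all equal)
t=1: [46, 42, 35, 41]  (not all equal)
t=2: [82, 79, 75, 79]  (not all equal)
t=3: [31, 33, 35, 33]  (not all equal)
t=4: [62, 64, 65, 64]  (not all equal)
t=5: [63, 62, 61, 62]  (not all equal)
t=6: [65, 66, 66, 66]  (not all equal)
t=7: [59, 58, 58, 58]  (not all equal)
t=8: [73, 73, 73, 73]  (all equal)

Answer: 8
Key observation: Synchronization is absorbing here: once all sites are equal they stay equal, and step 8 is the first all-equal step.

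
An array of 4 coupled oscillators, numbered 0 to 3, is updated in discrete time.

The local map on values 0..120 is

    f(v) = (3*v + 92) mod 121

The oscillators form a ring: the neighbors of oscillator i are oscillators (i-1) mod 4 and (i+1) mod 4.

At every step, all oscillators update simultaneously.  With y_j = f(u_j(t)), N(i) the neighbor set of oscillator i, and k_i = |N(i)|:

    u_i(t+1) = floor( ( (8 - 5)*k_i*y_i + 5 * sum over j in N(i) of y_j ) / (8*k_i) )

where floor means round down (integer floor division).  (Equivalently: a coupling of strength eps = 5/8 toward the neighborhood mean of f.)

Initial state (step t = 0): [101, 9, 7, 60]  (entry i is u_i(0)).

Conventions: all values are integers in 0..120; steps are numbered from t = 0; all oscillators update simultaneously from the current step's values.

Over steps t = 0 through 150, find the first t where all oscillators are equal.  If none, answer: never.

Simulating step by step:
t=0: [101, 9, 7, 60]  (not all equal)
t=1: [58, 89, 88, 56]  (not all equal)
t=2: [51, 87, 84, 49]  (not all equal)
t=3: [72, 74, 109, 77]  (not all equal)
t=4: [72, 65, 68, 68]  (not all equal)
t=5: [55, 54, 51, 57]  (not all equal)
t=6: [15, 10, 11, 13]  (not all equal)
t=7: [9, 6, 4, 10]  (not all equal)
t=8: [79, 110, 73, 70]  (not all equal)
t=9: [69, 70, 63, 71]  (not all equal)
t=10: [59, 52, 53, 53]  (not all equal)
t=11: [14, 13, 8, 14]  (not all equal)
t=12: [12, 44, 50, 45]  (not all equal)
t=13: [67, 40, 65, 41]  (not all equal)
t=14: [76, 64, 74, 65]  (not all equal)
t=15: [56, 62, 54, 63]  (not all equal)
t=16: [30, 22, 27, 24]  (not all equal)
t=17: [47, 49, 44, 51]  (not all equal)
t=18: [79, 111, 76, 68]  (not all equal)
t=19: [68, 74, 65, 71]  (not all equal)
t=20: [62, 57, 59, 54]  (not all equal)
t=21: [23, 27, 20, 24]  (not all equal)
t=22: [44, 41, 41, 38]  (not all equal)
t=23: [94, 96, 91, 93]  (not all equal)
t=24: [11, 10, 8, 7]  (not all equal)
t=25: [37, 37, 79, 79]  (not all equal)
t=26: [83, 83, 85, 85]  (not all equal)
t=27: [100, 100, 103, 103]  (not all equal)
t=28: [31, 31, 35, 35]  (not all equal)
t=29: [67, 67, 72, 72]  (not all equal)
t=30: [55, 55, 61, 61]  (not all equal)
t=31: [20, 20, 27, 27]  (not all equal)
t=32: [37, 37, 45, 45]  (not all equal)
t=33: [89, 89, 98, 98]  (not all equal)
t=34: [87, 87, 52, 52]  (not all equal)
t=35: [78, 78, 38, 38]  (not all equal)
t=36: [84, 84, 84, 84]  (all equal)

Answer: 36
Key observation: Synchronization is absorbing here: once all oscillators are equal they stay equal, and step 36 is the first all-equal step.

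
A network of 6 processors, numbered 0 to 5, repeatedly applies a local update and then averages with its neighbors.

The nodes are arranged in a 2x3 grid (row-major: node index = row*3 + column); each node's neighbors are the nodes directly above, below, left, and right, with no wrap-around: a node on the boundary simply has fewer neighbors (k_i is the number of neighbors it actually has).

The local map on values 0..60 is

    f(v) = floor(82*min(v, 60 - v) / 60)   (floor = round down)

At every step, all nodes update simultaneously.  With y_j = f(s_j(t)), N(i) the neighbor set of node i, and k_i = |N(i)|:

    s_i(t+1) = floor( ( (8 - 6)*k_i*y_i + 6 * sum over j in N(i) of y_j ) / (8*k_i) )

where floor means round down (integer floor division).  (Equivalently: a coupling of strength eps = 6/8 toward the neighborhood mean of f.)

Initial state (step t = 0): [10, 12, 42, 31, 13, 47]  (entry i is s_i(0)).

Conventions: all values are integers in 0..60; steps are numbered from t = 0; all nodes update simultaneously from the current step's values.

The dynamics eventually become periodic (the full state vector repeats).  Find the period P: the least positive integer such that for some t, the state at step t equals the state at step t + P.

Answer: 20
Key observation: The state at step 9, [38, 37, 36, 38, 37, 36], reappears at step 29 — and no state repeats earlier — so the cycle the system enters has period 20.

Derivation:
t=0: [10, 12, 42, 31, 13, 47]
t=1: [23, 17, 18, 21, 22, 19]
t=2: [26, 27, 24, 29, 26, 26]
t=3: [36, 34, 34, 36, 36, 33]
t=4: [33, 33, 35, 32, 33, 34]
t=5: [36, 35, 35, 36, 36, 35]
t=6: [32, 33, 34, 32, 33, 33]
t=7: [37, 36, 35, 37, 36, 35]
t=8: [31, 32, 33, 31, 32, 33]
t=9: [38, 37, 36, 38, 37, 36]
t=10: [30, 31, 31, 30, 31, 31]
t=11: [40, 39, 39, 40, 39, 39]
t=12: [27, 27, 28, 27, 27, 28]
t=13: [36, 36, 37, 36, 36, 37]
t=14: [32, 31, 31, 32, 31, 31]
t=15: [38, 38, 39, 38, 38, 39]
t=16: [30, 29, 28, 30, 29, 28]
t=17: [40, 39, 38, 40, 39, 38]
t=18: [27, 28, 29, 27, 28, 29]
t=19: [36, 37, 38, 36, 37, 38]
t=20: [31, 31, 30, 31, 31, 30]
t=21: [39, 39, 40, 39, 39, 40]
t=22: [28, 27, 27, 28, 27, 27]
t=23: [37, 36, 36, 37, 36, 36]
t=24: [31, 31, 32, 31, 31, 32]
t=25: [39, 38, 38, 39, 38, 38]
t=26: [28, 29, 30, 28, 29, 30]
t=27: [38, 39, 40, 38, 39, 40]
t=28: [29, 28, 27, 29, 28, 27]
t=29: [38, 37, 36, 38, 37, 36]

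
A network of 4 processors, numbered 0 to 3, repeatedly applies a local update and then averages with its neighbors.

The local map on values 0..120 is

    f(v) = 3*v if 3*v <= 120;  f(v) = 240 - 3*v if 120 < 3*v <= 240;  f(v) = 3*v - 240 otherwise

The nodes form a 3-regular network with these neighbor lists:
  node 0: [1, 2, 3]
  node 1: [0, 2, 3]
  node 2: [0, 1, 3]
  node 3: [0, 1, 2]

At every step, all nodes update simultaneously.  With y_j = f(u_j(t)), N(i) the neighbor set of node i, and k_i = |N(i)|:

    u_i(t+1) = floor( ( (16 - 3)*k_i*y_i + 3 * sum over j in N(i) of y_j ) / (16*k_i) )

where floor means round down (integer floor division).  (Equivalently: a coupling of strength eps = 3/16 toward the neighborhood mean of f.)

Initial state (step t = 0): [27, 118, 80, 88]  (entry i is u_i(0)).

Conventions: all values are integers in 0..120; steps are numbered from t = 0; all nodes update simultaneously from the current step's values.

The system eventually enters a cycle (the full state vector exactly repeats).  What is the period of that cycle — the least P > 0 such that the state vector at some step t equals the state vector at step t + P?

Answer: 14
Key observation: The state at step 66, [76, 76, 76, 56], reappears at step 80 — and no state repeats earlier — so the cycle the system enters has period 14.

Derivation:
t=0: [27, 118, 80, 88]
t=1: [74, 99, 13, 31]
t=2: [26, 55, 42, 82]
t=3: [75, 73, 102, 21]
t=4: [21, 26, 59, 57]
t=5: [64, 75, 64, 68]
t=6: [45, 20, 45, 36]
t=7: [102, 68, 102, 104]
t=8: [64, 42, 64, 69]
t=9: [51, 100, 51, 39]
t=10: [87, 66, 87, 109]
t=11: [26, 42, 26, 75]
t=12: [76, 103, 76, 29]
t=13: [20, 63, 20, 76]
t=14: [56, 49, 56, 20]
t=15: [72, 88, 72, 63]
t=16: [25, 25, 25, 45]
t=17: [76, 76, 76, 99]
t=18: [14, 14, 14, 48]
t=19: [45, 45, 45, 85]
t=20: [99, 99, 99, 31]
t=21: [59, 59, 59, 86]
t=22: [60, 60, 60, 26]
t=23: [61, 61, 61, 74]
t=24: [54, 54, 54, 25]
t=25: [77, 77, 77, 75]
t=26: [9, 9, 9, 13]
t=27: [27, 27, 27, 36]
t=28: [82, 82, 82, 102]
t=29: [9, 9, 9, 54]
t=30: [30, 30, 30, 68]
t=31: [86, 86, 86, 46]
t=32: [23, 23, 23, 86]
t=33: [65, 65, 65, 27]
t=34: [47, 47, 47, 74]
t=35: [93, 93, 93, 33]
t=36: [42, 42, 42, 87]
t=37: [108, 108, 108, 38]
t=38: [85, 85, 85, 108]
t=39: [19, 19, 19, 71]
t=40: [55, 55, 55, 32]
t=41: [76, 76, 76, 92]
t=42: [13, 13, 13, 31]
t=43: [42, 42, 42, 82]
t=44: [107, 107, 107, 26]
t=45: [80, 80, 80, 78]
t=46: [0, 0, 0, 4]
t=47: [0, 0, 0, 9]
t=48: [1, 1, 1, 21]
t=49: [6, 6, 6, 51]
t=50: [22, 22, 22, 74]
t=51: [63, 63, 63, 27]
t=52: [52, 52, 52, 75]
t=53: [79, 79, 79, 27]
t=54: [7, 7, 7, 66]
t=55: [22, 22, 22, 38]
t=56: [69, 69, 69, 105]
t=57: [35, 35, 35, 67]
t=58: [100, 100, 100, 51]
t=59: [61, 61, 61, 81]
t=60: [53, 53, 53, 13]
t=61: [78, 78, 78, 46]
t=62: [12, 12, 12, 84]
t=63: [34, 34, 34, 16]
t=64: [98, 98, 98, 58]
t=65: [54, 54, 54, 63]
t=66: [76, 76, 76, 56]
t=67: [15, 15, 15, 60]
t=68: [45, 45, 45, 57]
t=69: [102, 102, 102, 75]
t=70: [62, 62, 62, 24]
t=71: [55, 55, 55, 68]
t=72: [72, 72, 72, 43]
t=73: [29, 29, 29, 94]
t=74: [84, 84, 84, 50]
t=75: [16, 16, 16, 75]
t=76: [45, 45, 45, 21]
t=77: [102, 102, 102, 70]
t=78: [63, 63, 63, 36]
t=79: [54, 54, 54, 97]
t=80: [76, 76, 76, 56]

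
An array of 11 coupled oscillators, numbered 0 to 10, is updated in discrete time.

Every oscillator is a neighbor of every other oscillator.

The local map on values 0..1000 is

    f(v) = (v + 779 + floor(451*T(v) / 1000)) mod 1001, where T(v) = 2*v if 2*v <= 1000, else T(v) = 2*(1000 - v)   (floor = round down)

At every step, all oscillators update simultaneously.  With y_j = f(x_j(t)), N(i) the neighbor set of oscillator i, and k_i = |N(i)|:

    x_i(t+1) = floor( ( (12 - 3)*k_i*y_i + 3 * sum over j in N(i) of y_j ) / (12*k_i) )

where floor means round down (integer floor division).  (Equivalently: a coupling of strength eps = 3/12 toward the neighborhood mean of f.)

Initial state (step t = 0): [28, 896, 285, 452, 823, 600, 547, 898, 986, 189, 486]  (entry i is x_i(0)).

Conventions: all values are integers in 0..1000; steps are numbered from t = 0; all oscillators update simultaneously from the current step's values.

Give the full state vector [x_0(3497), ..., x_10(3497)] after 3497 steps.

Simulating step by step:
t=0: [28, 896, 285, 452, 823, 600, 547, 898, 986, 189, 486]
t=1: [782, 735, 411, 641, 730, 714, 710, 736, 741, 278, 688]
t=2: [738, 735, 595, 728, 734, 733, 733, 735, 735, 412, 731]
t=3: [746, 746, 736, 746, 746, 746, 746, 746, 746, 608, 746]
t=4: [752, 752, 751, 752, 752, 752, 752, 752, 752, 742, 752]
t=5: [752, 752, 752, 752, 752, 752, 752, 752, 752, 752, 752]
t=6: [753, 753, 753, 753, 753, 753, 753, 753, 753, 753, 753]
t=7: [753, 753, 753, 753, 753, 753, 753, 753, 753, 753, 753]

Answer: [753, 753, 753, 753, 753, 753, 753, 753, 753, 753, 753]
Key observation: The state at step 6, [753, 753, 753, 753, 753, 753, 753, 753, 753, 753, 753], reappears at step 7: the system is in a cycle of period 1 from step 6 on.  Therefore the state at step 3497 equals the state at step 6 + ((3497 - 6) mod 1) = 6, which is [753, 753, 753, 753, 753, 753, 753, 753, 753, 753, 753].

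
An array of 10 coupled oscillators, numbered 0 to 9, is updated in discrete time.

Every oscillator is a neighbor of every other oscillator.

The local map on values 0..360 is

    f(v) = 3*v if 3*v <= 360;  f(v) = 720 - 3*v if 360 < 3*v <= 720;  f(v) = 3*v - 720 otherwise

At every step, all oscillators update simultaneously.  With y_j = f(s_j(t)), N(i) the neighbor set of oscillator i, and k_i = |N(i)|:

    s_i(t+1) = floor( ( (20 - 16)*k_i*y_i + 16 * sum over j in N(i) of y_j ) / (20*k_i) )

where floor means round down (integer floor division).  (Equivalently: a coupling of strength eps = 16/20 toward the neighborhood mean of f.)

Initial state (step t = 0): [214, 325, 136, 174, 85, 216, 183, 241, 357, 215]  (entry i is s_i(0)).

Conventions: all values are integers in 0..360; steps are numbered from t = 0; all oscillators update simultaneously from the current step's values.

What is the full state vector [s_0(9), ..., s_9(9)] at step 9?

Simulating step by step:
t=0: [214, 325, 136, 174, 85, 216, 183, 241, 357, 215]
t=1: [166, 185, 192, 179, 185, 165, 176, 157, 196, 165]
t=2: [193, 187, 185, 189, 187, 194, 190, 196, 183, 194]
t=3: [149, 151, 152, 150, 151, 149, 150, 148, 152, 149]
t=4: [270, 269, 269, 269, 269, 270, 269, 270, 269, 270]
t=5: [88, 88, 88, 88, 88, 88, 88, 88, 88, 88]
t=6: [264, 264, 264, 264, 264, 264, 264, 264, 264, 264]
t=7: [72, 72, 72, 72, 72, 72, 72, 72, 72, 72]
t=8: [216, 216, 216, 216, 216, 216, 216, 216, 216, 216]
t=9: [72, 72, 72, 72, 72, 72, 72, 72, 72, 72]

Answer: [72, 72, 72, 72, 72, 72, 72, 72, 72, 72]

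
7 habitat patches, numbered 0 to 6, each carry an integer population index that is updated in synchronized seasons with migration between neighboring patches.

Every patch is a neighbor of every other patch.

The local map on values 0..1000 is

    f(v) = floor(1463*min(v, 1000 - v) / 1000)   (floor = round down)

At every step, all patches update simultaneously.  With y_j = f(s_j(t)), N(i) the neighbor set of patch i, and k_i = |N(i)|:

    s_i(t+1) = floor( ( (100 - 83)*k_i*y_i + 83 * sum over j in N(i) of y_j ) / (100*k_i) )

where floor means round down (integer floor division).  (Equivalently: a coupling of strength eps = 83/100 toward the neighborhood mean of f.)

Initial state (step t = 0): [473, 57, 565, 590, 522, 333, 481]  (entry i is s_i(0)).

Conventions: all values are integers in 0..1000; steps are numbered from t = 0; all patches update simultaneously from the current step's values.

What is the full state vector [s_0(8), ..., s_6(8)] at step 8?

Simulating step by step:
t=0: [473, 57, 565, 590, 522, 333, 481]
t=1: [561, 541, 559, 558, 561, 554, 561]
t=2: [648, 649, 648, 648, 648, 648, 648]
t=3: [513, 513, 513, 513, 513, 513, 513]
t=4: [712, 712, 712, 712, 712, 712, 712]
t=5: [421, 421, 421, 421, 421, 421, 421]
t=6: [615, 615, 615, 615, 615, 615, 615]
t=7: [563, 563, 563, 563, 563, 563, 563]
t=8: [639, 639, 639, 639, 639, 639, 639]

Answer: [639, 639, 639, 639, 639, 639, 639]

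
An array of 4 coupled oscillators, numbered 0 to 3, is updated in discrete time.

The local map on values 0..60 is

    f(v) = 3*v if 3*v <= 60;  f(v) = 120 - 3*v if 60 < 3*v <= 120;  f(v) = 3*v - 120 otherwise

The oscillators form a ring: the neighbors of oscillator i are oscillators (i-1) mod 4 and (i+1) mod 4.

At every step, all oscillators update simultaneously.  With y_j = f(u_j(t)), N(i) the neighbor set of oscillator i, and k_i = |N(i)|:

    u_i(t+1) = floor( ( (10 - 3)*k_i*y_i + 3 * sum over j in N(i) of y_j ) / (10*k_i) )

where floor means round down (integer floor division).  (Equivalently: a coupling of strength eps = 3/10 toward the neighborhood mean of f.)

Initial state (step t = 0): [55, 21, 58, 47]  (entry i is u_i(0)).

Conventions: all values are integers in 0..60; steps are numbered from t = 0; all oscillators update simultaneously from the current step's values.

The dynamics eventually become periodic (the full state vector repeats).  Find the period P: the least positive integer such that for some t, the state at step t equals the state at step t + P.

Simulating step by step:
t=0: [55, 21, 58, 47]
t=1: [43, 54, 49, 29]
t=2: [17, 34, 30, 28]
t=3: [43, 24, 29, 37]
t=4: [14, 39, 31, 12]
t=5: [35, 12, 24, 35]
t=6: [18, 34, 41, 19]
t=7: [49, 21, 13, 48]
t=8: [31, 49, 39, 26]
t=9: [29, 23, 12, 33]
t=10: [33, 46, 36, 25]
t=11: [24, 17, 17, 36]
t=12: [43, 50, 45, 23]
t=13: [18, 24, 22, 39]
t=14: [45, 49, 45, 18]
t=15: [22, 23, 22, 42]
t=16: [46, 51, 46, 20]
t=17: [26, 28, 26, 47]
t=18: [37, 37, 37, 27]
t=19: [13, 9, 13, 30]
t=20: [35, 30, 35, 32]
t=21: [18, 25, 18, 21]
t=22: [53, 47, 53, 56]
t=23: [37, 26, 37, 45]
t=24: [14, 32, 14, 13]
t=25: [38, 29, 38, 39]
t=26: [9, 24, 9, 3]
t=27: [27, 41, 27, 14]
t=28: [34, 13, 34, 41]
t=29: [18, 32, 18, 7]
t=30: [44, 33, 44, 30]
t=31: [16, 18, 16, 24]
t=32: [48, 52, 48, 48]
t=33: [25, 32, 25, 24]
t=34: [42, 30, 42, 47]
t=35: [11, 22, 11, 16]
t=36: [38, 47, 38, 43]
t=37: [8, 16, 8, 8]
t=38: [27, 40, 27, 24]
t=39: [34, 11, 34, 45]
t=40: [19, 28, 19, 15]
t=41: [52, 42, 52, 48]
t=42: [29, 15, 29, 27]
t=43: [35, 41, 35, 37]
t=44: [12, 6, 12, 10]
t=45: [32, 23, 32, 31]
t=46: [28, 42, 28, 26]
t=47: [32, 15, 32, 40]
t=48: [23, 38, 23, 7]
t=49: [39, 19, 39, 30]
t=50: [15, 40, 15, 21]
t=51: [40, 13, 40, 53]
t=52: [11, 27, 11, 27]
t=53: [34, 37, 34, 37]
t=54: [15, 11, 15, 11]
t=55: [41, 36, 41, 36]
t=56: [5, 9, 5, 9]
t=57: [18, 23, 18, 23]
t=58: [53, 51, 53, 51]
t=59: [37, 34, 37, 34]
t=60: [11, 15, 11, 15]
t=61: [36, 41, 36, 41]
t=62: [9, 5, 9, 5]
t=63: [23, 18, 23, 18]
t=64: [51, 53, 51, 53]
t=65: [34, 37, 34, 37]

Answer: 12
Key observation: The state at step 53, [34, 37, 34, 37], reappears at step 65 — and no state repeats earlier — so the cycle the system enters has period 12.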